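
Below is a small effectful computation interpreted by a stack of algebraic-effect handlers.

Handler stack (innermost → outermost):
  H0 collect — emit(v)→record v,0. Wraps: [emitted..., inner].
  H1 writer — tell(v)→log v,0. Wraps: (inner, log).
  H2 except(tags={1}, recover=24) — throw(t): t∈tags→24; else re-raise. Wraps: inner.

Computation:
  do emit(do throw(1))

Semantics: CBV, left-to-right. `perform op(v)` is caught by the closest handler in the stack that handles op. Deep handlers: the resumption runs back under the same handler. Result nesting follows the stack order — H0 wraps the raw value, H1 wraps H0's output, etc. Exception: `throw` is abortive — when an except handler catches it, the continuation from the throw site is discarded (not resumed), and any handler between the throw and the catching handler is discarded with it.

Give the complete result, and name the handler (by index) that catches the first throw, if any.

Answer: 24 ; first throw caught by: H2

Working:
throw(1) @ H2 caught ⇒ 24
= 24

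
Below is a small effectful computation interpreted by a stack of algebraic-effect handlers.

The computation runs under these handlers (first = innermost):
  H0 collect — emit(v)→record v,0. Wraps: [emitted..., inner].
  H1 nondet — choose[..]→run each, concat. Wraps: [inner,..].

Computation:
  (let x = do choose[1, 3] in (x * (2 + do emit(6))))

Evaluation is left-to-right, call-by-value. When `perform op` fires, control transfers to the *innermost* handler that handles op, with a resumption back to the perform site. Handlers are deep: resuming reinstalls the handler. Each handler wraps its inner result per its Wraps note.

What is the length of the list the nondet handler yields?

Step-by-step:
choose[1, 3] @ H1
  branch[0] choose=1:
    emit(6) @ H0 ⇒ out+=6
    H0 returns [6, 2]
    H1 returns [[6, 2]]
  branch[1] choose=3:
    emit(6) @ H0 ⇒ out+=6
    H0 returns [6, 6]
    H1 returns [[6, 6]]
= [[6, 2], [6, 6]]

Answer: 2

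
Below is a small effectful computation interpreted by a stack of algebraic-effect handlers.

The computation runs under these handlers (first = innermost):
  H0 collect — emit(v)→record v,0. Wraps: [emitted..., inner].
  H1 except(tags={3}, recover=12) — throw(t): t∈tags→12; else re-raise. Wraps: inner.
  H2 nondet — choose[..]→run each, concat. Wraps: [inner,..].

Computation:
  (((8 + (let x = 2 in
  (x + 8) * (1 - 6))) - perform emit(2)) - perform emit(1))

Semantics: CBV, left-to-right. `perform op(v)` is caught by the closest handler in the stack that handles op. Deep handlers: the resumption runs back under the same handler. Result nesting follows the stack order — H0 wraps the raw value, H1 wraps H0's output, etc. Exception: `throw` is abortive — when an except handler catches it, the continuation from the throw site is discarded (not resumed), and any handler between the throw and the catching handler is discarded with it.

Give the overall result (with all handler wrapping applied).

Answer: [[2, 1, -42]]

Step-by-step:
emit(2) @ H0 ⇒ out+=2
emit(1) @ H0 ⇒ out+=1
H0 returns [2, 1, -42]
H1 returns [2, 1, -42]
H2 returns [[2, 1, -42]]
= [[2, 1, -42]]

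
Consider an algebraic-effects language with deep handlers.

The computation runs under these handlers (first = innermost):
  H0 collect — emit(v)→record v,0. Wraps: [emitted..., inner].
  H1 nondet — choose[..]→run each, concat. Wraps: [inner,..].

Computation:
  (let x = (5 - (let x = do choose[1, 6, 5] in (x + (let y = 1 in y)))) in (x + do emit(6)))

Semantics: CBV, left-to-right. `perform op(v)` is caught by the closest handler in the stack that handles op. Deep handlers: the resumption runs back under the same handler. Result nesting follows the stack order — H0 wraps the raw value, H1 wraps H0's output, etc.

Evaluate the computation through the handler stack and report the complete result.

Working:
choose[1, 6, 5] @ H1
  branch[0] choose=1:
    emit(6) @ H0 ⇒ out+=6
    H0 returns [6, 3]
    H1 returns [[6, 3]]
  branch[1] choose=6:
    emit(6) @ H0 ⇒ out+=6
    H0 returns [6, -2]
    H1 returns [[6, -2]]
  branch[2] choose=5:
    emit(6) @ H0 ⇒ out+=6
    H0 returns [6, -1]
    H1 returns [[6, -1]]
= [[6, 3], [6, -2], [6, -1]]

Answer: [[6, 3], [6, -2], [6, -1]]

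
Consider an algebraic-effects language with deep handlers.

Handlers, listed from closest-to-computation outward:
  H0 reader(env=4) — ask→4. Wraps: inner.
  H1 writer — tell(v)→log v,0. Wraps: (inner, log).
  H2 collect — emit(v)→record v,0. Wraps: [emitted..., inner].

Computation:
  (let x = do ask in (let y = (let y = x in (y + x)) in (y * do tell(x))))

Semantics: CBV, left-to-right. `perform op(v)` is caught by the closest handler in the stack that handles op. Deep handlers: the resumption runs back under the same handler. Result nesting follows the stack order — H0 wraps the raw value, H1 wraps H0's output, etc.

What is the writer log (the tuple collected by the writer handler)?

Step-by-step:
ask @ H0 ⇒ 4
tell(4) @ H1 ⇒ log+=4
H0 returns 0
H1 returns (0, (4))
H2 returns [(0, (4))]
= [(0, (4))]

Answer: (4)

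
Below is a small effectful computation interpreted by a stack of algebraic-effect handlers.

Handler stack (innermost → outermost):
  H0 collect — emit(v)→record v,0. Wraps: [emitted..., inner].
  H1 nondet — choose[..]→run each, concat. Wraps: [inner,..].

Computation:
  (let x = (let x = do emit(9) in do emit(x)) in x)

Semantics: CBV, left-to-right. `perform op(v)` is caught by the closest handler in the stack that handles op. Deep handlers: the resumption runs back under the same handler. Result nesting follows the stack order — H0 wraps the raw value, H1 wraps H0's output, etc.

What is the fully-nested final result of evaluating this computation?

Answer: [[9, 0, 0]]

Step-by-step:
emit(9) @ H0 ⇒ out+=9
emit(0) @ H0 ⇒ out+=0
H0 returns [9, 0, 0]
H1 returns [[9, 0, 0]]
= [[9, 0, 0]]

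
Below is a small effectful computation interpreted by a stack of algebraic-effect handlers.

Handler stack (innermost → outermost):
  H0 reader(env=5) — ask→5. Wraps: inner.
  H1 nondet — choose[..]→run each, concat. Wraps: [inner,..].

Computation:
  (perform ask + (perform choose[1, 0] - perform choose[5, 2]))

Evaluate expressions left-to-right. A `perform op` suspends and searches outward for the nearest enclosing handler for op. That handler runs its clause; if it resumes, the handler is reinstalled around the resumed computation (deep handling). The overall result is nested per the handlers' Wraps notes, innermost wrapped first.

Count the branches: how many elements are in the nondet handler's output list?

Answer: 4

Working:
ask @ H0 ⇒ 5
choose[1, 0] @ H1
  branch[0] choose=1:
    choose[5, 2] @ H1
      branch[0] choose=5:
        H0 returns 1
        H1 returns [1]
      branch[1] choose=2:
        H0 returns 4
        H1 returns [4]
  branch[1] choose=0:
    choose[5, 2] @ H1
      branch[0] choose=5:
        H0 returns 0
        H1 returns [0]
      branch[1] choose=2:
        H0 returns 3
        H1 returns [3]
= [1, 4, 0, 3]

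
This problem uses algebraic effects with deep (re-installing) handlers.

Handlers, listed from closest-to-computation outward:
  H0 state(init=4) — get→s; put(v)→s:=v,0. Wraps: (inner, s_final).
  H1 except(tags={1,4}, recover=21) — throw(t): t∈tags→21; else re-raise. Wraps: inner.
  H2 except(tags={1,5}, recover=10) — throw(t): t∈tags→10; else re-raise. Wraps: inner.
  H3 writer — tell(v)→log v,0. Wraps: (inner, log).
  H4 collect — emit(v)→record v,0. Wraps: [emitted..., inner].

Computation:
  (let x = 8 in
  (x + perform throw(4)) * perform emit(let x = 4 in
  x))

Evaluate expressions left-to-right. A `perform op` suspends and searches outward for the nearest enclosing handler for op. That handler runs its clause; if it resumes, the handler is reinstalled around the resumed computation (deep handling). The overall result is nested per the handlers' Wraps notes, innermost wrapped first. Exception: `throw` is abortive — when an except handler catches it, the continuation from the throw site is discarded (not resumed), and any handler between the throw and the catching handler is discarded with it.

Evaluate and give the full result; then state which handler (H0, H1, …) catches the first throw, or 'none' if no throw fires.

Evaluation trace:
throw(4) @ H1 caught ⇒ 21
H2 returns 21
H3 returns (21, ())
H4 returns [(21, ())]
= [(21, ())]

Answer: [(21, ())] ; first throw caught by: H1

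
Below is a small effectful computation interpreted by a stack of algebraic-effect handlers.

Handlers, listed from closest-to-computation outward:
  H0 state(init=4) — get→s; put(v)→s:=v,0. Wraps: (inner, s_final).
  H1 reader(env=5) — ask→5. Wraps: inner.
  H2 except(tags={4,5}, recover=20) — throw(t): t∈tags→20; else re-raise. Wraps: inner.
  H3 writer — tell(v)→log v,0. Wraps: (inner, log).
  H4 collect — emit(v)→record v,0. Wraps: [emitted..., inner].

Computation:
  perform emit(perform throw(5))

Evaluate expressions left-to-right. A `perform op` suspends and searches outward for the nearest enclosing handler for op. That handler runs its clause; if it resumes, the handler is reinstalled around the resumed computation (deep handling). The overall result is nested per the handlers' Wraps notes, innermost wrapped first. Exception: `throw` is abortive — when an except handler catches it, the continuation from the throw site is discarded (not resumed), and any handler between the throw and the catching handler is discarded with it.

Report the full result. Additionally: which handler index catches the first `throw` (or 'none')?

Answer: [(20, ())] ; first throw caught by: H2

Evaluation trace:
throw(5) @ H2 caught ⇒ 20
H3 returns (20, ())
H4 returns [(20, ())]
= [(20, ())]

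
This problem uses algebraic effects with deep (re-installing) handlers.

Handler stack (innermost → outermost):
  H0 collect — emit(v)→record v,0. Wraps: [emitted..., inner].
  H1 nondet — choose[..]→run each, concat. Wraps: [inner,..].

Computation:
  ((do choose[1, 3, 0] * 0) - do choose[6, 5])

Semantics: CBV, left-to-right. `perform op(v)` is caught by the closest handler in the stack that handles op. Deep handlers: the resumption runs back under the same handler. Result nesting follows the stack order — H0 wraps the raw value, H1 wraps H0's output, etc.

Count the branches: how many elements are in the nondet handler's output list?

Answer: 6

Step-by-step:
choose[1, 3, 0] @ H1
  branch[0] choose=1:
    choose[6, 5] @ H1
      branch[0] choose=6:
        H0 returns [-6]
        H1 returns [[-6]]
      branch[1] choose=5:
        H0 returns [-5]
        H1 returns [[-5]]
  branch[1] choose=3:
    choose[6, 5] @ H1
      branch[0] choose=6:
        H0 returns [-6]
        H1 returns [[-6]]
      branch[1] choose=5:
        H0 returns [-5]
        H1 returns [[-5]]
  branch[2] choose=0:
    choose[6, 5] @ H1
      branch[0] choose=6:
        H0 returns [-6]
        H1 returns [[-6]]
      branch[1] choose=5:
        H0 returns [-5]
        H1 returns [[-5]]
= [[-6], [-5], [-6], [-5], [-6], [-5]]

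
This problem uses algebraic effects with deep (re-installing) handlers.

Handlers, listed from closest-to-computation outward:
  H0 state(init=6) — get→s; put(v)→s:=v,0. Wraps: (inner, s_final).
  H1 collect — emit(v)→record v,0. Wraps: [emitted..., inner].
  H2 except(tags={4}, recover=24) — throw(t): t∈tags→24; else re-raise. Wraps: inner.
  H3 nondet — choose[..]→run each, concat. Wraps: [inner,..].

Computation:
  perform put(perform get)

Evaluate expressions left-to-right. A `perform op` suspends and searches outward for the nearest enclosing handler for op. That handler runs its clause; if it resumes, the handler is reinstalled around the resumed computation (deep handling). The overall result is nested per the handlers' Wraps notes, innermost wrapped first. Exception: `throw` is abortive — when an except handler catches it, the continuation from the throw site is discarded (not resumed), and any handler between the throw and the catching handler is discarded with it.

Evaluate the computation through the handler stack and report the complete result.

Evaluation trace:
get @ H0 ⇒ 6
put(6) @ H0 ⇒ s:=6
H0 returns (0, 6)
H1 returns [(0, 6)]
H2 returns [(0, 6)]
H3 returns [[(0, 6)]]
= [[(0, 6)]]

Answer: [[(0, 6)]]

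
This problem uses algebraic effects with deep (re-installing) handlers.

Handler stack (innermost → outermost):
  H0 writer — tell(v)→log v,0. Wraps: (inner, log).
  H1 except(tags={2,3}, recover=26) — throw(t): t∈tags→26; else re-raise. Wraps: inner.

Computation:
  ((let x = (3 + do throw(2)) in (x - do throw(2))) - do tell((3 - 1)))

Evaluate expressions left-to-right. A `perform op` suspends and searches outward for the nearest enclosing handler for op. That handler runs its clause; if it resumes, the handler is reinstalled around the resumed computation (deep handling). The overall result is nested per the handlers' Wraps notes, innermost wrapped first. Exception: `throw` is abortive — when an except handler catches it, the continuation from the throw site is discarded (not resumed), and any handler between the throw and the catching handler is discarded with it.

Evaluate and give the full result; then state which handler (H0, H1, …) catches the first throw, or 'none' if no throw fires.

Answer: 26 ; first throw caught by: H1

Step-by-step:
throw(2) @ H1 caught ⇒ 26
= 26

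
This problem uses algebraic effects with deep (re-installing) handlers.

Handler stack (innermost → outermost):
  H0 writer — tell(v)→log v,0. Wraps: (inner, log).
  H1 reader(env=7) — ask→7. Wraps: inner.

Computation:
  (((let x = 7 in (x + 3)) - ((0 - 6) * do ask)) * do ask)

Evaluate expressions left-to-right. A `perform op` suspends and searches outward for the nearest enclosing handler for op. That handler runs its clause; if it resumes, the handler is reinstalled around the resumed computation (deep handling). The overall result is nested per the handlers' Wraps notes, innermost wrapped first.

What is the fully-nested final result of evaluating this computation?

Answer: (364, ())

Step-by-step:
ask @ H1 ⇒ 7
ask @ H1 ⇒ 7
H0 returns (364, ())
H1 returns (364, ())
= (364, ())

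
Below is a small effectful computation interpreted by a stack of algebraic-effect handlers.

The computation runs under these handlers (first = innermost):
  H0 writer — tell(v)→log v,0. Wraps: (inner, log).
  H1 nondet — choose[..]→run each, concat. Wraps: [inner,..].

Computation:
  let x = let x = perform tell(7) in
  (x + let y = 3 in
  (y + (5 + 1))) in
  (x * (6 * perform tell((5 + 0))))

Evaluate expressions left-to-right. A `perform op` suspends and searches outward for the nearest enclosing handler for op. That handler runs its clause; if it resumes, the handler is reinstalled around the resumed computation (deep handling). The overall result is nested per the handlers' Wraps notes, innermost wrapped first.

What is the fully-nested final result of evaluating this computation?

Evaluation trace:
tell(7) @ H0 ⇒ log+=7
tell(5) @ H0 ⇒ log+=5
H0 returns (0, (7, 5))
H1 returns [(0, (7, 5))]
= [(0, (7, 5))]

Answer: [(0, (7, 5))]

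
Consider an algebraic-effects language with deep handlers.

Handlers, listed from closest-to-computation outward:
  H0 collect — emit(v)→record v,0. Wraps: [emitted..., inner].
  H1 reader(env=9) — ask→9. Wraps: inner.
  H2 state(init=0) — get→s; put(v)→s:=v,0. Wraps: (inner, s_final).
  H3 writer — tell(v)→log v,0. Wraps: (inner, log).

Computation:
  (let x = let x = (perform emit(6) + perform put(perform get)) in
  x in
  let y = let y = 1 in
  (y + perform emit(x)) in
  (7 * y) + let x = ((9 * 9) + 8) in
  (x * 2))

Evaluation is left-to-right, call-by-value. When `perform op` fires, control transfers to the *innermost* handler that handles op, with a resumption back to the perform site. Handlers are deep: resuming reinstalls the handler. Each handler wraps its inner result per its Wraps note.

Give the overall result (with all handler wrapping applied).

Evaluation trace:
emit(6) @ H0 ⇒ out+=6
get @ H2 ⇒ 0
put(0) @ H2 ⇒ s:=0
emit(0) @ H0 ⇒ out+=0
H0 returns [6, 0, 185]
H1 returns [6, 0, 185]
H2 returns ([6, 0, 185], 0)
H3 returns (([6, 0, 185], 0), ())
= (([6, 0, 185], 0), ())

Answer: (([6, 0, 185], 0), ())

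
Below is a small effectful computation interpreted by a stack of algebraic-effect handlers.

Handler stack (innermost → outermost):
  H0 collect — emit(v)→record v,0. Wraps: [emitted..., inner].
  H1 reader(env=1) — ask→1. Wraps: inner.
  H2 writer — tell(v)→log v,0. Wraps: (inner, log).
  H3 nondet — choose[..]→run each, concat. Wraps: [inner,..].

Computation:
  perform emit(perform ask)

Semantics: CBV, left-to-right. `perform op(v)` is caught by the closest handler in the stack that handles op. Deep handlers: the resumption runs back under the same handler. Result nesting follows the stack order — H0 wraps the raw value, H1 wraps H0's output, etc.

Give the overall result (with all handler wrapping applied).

Answer: [([1, 0], ())]

Evaluation trace:
ask @ H1 ⇒ 1
emit(1) @ H0 ⇒ out+=1
H0 returns [1, 0]
H1 returns [1, 0]
H2 returns ([1, 0], ())
H3 returns [([1, 0], ())]
= [([1, 0], ())]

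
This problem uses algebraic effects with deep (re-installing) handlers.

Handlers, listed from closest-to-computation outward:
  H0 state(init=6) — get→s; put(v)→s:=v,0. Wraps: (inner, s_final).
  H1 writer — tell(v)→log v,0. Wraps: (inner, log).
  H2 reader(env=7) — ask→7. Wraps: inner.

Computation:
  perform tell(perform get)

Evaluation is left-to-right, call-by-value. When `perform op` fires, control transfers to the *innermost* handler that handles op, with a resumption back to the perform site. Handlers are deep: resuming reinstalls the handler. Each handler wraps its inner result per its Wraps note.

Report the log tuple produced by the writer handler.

Answer: (6)

Step-by-step:
get @ H0 ⇒ 6
tell(6) @ H1 ⇒ log+=6
H0 returns (0, 6)
H1 returns ((0, 6), (6))
H2 returns ((0, 6), (6))
= ((0, 6), (6))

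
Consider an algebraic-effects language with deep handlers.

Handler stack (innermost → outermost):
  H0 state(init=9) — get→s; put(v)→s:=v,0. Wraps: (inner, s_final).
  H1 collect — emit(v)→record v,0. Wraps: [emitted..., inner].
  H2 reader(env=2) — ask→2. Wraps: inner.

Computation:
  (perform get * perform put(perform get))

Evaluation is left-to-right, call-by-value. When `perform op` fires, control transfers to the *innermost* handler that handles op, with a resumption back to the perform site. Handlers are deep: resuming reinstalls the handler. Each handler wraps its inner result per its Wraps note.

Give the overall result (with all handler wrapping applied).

Answer: [(0, 9)]

Step-by-step:
get @ H0 ⇒ 9
get @ H0 ⇒ 9
put(9) @ H0 ⇒ s:=9
H0 returns (0, 9)
H1 returns [(0, 9)]
H2 returns [(0, 9)]
= [(0, 9)]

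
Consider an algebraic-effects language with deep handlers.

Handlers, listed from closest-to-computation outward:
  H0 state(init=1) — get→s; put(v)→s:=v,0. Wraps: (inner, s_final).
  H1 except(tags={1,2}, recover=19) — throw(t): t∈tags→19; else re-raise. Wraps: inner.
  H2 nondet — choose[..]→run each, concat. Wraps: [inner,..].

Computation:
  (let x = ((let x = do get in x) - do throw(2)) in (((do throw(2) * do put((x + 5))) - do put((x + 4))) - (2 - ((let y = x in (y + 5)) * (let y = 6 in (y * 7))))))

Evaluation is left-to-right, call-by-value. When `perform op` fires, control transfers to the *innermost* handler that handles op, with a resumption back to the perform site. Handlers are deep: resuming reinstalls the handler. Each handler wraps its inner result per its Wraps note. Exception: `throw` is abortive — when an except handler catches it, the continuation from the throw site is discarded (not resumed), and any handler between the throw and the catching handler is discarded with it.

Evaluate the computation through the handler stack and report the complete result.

Answer: [19]

Step-by-step:
get @ H0 ⇒ 1
throw(2) @ H1 caught ⇒ 19
H2 returns [19]
= [19]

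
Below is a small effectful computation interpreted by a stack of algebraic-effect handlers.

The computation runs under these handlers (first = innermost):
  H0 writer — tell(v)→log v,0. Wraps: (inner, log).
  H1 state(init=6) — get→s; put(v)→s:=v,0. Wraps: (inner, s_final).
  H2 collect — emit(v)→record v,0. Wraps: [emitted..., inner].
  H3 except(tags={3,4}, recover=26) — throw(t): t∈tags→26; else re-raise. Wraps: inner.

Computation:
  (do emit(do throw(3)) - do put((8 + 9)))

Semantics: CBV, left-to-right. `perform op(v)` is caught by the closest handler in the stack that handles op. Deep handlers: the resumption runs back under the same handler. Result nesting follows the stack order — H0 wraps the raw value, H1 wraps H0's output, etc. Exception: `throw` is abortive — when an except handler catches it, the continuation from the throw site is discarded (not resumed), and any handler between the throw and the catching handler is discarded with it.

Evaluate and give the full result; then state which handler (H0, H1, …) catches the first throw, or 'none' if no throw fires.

Answer: 26 ; first throw caught by: H3

Evaluation trace:
throw(3) @ H3 caught ⇒ 26
= 26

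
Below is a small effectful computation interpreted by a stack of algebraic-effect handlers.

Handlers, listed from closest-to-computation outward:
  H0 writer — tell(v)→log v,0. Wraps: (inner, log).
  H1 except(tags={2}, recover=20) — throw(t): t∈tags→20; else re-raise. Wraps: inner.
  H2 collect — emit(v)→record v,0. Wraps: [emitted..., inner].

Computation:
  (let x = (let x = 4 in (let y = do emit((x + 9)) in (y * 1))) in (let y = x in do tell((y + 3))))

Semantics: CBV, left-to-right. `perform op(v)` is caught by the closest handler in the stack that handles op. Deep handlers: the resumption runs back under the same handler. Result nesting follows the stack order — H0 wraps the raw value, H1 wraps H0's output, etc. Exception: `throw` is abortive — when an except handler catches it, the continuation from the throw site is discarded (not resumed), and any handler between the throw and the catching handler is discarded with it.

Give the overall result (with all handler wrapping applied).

Evaluation trace:
emit(13) @ H2 ⇒ out+=13
tell(3) @ H0 ⇒ log+=3
H0 returns (0, (3))
H1 returns (0, (3))
H2 returns [13, (0, (3))]
= [13, (0, (3))]

Answer: [13, (0, (3))]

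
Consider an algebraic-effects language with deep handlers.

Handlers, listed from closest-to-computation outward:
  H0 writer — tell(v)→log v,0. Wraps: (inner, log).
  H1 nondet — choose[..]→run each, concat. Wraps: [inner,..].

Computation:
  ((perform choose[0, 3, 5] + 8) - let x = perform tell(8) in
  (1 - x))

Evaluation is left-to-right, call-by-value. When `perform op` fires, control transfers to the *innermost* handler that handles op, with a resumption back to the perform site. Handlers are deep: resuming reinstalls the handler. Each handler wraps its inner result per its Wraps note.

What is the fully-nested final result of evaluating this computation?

Answer: [(7, (8)), (10, (8)), (12, (8))]

Evaluation trace:
choose[0, 3, 5] @ H1
  branch[0] choose=0:
    tell(8) @ H0 ⇒ log+=8
    H0 returns (7, (8))
    H1 returns [(7, (8))]
  branch[1] choose=3:
    tell(8) @ H0 ⇒ log+=8
    H0 returns (10, (8))
    H1 returns [(10, (8))]
  branch[2] choose=5:
    tell(8) @ H0 ⇒ log+=8
    H0 returns (12, (8))
    H1 returns [(12, (8))]
= [(7, (8)), (10, (8)), (12, (8))]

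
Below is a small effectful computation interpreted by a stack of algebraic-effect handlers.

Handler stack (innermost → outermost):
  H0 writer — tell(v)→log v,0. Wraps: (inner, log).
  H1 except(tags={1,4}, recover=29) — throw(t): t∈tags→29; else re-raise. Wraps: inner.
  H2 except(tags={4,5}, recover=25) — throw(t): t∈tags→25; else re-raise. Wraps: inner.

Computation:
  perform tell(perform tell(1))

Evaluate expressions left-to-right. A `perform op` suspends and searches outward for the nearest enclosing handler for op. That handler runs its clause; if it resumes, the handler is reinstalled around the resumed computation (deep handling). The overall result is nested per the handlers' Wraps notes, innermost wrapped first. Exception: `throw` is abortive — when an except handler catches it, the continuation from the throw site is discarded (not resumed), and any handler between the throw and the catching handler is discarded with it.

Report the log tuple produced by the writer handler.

Working:
tell(1) @ H0 ⇒ log+=1
tell(0) @ H0 ⇒ log+=0
H0 returns (0, (1, 0))
H1 returns (0, (1, 0))
H2 returns (0, (1, 0))
= (0, (1, 0))

Answer: (1, 0)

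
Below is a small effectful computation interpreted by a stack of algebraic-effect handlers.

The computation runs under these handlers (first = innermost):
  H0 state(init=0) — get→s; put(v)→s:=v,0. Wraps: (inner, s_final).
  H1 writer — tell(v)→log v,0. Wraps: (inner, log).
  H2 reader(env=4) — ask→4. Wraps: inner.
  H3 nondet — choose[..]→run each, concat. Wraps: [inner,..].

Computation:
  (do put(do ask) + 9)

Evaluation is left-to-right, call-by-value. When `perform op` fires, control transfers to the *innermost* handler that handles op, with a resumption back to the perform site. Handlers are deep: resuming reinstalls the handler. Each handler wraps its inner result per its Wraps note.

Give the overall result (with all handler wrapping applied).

Evaluation trace:
ask @ H2 ⇒ 4
put(4) @ H0 ⇒ s:=4
H0 returns (9, 4)
H1 returns ((9, 4), ())
H2 returns ((9, 4), ())
H3 returns [((9, 4), ())]
= [((9, 4), ())]

Answer: [((9, 4), ())]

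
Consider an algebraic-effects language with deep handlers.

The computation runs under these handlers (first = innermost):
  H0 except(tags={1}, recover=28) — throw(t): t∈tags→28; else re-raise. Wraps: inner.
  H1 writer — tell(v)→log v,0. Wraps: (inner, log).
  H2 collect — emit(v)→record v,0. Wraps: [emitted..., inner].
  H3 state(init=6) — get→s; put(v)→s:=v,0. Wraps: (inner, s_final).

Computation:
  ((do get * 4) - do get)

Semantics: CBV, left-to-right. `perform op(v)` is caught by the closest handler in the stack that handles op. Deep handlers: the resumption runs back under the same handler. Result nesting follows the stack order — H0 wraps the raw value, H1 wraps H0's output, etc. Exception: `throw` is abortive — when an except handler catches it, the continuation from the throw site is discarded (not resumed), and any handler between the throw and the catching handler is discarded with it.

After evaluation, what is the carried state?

Step-by-step:
get @ H3 ⇒ 6
get @ H3 ⇒ 6
H0 returns 18
H1 returns (18, ())
H2 returns [(18, ())]
H3 returns ([(18, ())], 6)
= ([(18, ())], 6)

Answer: 6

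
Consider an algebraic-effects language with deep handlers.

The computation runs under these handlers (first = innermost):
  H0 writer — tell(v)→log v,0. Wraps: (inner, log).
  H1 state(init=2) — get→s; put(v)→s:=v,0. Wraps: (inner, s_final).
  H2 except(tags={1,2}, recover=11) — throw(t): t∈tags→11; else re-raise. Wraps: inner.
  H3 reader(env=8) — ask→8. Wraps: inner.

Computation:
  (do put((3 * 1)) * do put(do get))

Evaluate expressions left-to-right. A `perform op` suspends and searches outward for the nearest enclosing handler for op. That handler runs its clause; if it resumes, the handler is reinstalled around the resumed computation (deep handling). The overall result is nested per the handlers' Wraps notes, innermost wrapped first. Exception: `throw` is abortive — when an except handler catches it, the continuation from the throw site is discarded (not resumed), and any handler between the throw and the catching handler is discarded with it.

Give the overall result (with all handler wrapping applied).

Evaluation trace:
put(3) @ H1 ⇒ s:=3
get @ H1 ⇒ 3
put(3) @ H1 ⇒ s:=3
H0 returns (0, ())
H1 returns ((0, ()), 3)
H2 returns ((0, ()), 3)
H3 returns ((0, ()), 3)
= ((0, ()), 3)

Answer: ((0, ()), 3)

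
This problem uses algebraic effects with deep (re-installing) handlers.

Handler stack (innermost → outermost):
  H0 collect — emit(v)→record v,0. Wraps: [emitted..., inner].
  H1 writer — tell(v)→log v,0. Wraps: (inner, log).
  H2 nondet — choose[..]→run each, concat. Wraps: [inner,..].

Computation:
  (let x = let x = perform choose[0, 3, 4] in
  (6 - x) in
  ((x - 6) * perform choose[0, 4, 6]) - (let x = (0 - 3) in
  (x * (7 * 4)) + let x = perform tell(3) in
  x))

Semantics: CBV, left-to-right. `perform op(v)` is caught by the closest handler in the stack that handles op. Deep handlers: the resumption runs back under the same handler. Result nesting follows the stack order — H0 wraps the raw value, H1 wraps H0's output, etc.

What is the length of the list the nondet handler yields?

Step-by-step:
choose[0, 3, 4] @ H2
  branch[0] choose=0:
    choose[0, 4, 6] @ H2
      branch[0] choose=0:
        tell(3) @ H1 ⇒ log+=3
        H0 returns [84]
        H1 returns ([84], (3))
        H2 returns [([84], (3))]
      branch[1] choose=4:
        tell(3) @ H1 ⇒ log+=3
        H0 returns [84]
        H1 returns ([84], (3))
        H2 returns [([84], (3))]
      branch[2] choose=6:
        tell(3) @ H1 ⇒ log+=3
        H0 returns [84]
        H1 returns ([84], (3))
        H2 returns [([84], (3))]
  branch[1] choose=3:
    choose[0, 4, 6] @ H2
      branch[0] choose=0:
        tell(3) @ H1 ⇒ log+=3
        H0 returns [84]
        H1 returns ([84], (3))
        H2 returns [([84], (3))]
      branch[1] choose=4:
        tell(3) @ H1 ⇒ log+=3
        H0 returns [72]
        H1 returns ([72], (3))
        H2 returns [([72], (3))]
      branch[2] choose=6:
        tell(3) @ H1 ⇒ log+=3
        H0 returns [66]
        H1 returns ([66], (3))
        H2 returns [([66], (3))]
  branch[2] choose=4:
    choose[0, 4, 6] @ H2
      branch[0] choose=0:
        tell(3) @ H1 ⇒ log+=3
        H0 returns [84]
        H1 returns ([84], (3))
        H2 returns [([84], (3))]
      branch[1] choose=4:
        tell(3) @ H1 ⇒ log+=3
        H0 returns [68]
        H1 returns ([68], (3))
        H2 returns [([68], (3))]
      branch[2] choose=6:
        tell(3) @ H1 ⇒ log+=3
        H0 returns [60]
        H1 returns ([60], (3))
        H2 returns [([60], (3))]
= [([84], (3)), ([84], (3)), ([84], (3)), ([84], (3)), ([72], (3)), ([66], (3)), ([84], (3)), ([68], (3)), ([60], (3))]

Answer: 9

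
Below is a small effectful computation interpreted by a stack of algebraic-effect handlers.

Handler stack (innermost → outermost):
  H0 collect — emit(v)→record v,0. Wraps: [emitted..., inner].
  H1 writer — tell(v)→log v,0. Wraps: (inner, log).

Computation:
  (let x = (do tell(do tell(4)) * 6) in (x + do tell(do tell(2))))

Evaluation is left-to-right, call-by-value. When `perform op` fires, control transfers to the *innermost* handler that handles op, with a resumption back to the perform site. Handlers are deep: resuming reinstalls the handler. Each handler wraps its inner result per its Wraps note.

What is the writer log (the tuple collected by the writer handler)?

Working:
tell(4) @ H1 ⇒ log+=4
tell(0) @ H1 ⇒ log+=0
tell(2) @ H1 ⇒ log+=2
tell(0) @ H1 ⇒ log+=0
H0 returns [0]
H1 returns ([0], (4, 0, 2, 0))
= ([0], (4, 0, 2, 0))

Answer: (4, 0, 2, 0)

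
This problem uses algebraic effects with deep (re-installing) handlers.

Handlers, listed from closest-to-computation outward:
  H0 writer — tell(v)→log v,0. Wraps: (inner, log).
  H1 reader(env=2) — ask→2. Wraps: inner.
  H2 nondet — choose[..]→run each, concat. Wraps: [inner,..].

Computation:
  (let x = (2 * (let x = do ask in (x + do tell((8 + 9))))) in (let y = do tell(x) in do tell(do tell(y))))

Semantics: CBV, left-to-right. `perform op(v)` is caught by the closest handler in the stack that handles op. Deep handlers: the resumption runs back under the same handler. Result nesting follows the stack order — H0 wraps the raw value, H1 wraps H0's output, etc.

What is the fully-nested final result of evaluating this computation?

Answer: [(0, (17, 4, 0, 0))]

Step-by-step:
ask @ H1 ⇒ 2
tell(17) @ H0 ⇒ log+=17
tell(4) @ H0 ⇒ log+=4
tell(0) @ H0 ⇒ log+=0
tell(0) @ H0 ⇒ log+=0
H0 returns (0, (17, 4, 0, 0))
H1 returns (0, (17, 4, 0, 0))
H2 returns [(0, (17, 4, 0, 0))]
= [(0, (17, 4, 0, 0))]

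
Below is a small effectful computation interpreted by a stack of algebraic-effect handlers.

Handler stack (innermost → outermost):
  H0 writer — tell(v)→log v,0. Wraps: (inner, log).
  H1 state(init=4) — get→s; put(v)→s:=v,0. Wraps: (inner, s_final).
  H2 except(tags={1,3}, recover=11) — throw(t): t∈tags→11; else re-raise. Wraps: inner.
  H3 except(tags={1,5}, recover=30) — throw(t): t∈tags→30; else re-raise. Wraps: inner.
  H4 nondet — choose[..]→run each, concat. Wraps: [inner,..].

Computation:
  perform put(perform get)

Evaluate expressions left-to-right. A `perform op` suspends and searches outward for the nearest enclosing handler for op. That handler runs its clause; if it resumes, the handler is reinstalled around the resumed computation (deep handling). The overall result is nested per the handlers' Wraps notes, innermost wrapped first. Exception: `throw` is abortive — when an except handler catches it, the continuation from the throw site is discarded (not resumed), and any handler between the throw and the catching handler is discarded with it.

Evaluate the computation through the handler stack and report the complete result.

Step-by-step:
get @ H1 ⇒ 4
put(4) @ H1 ⇒ s:=4
H0 returns (0, ())
H1 returns ((0, ()), 4)
H2 returns ((0, ()), 4)
H3 returns ((0, ()), 4)
H4 returns [((0, ()), 4)]
= [((0, ()), 4)]

Answer: [((0, ()), 4)]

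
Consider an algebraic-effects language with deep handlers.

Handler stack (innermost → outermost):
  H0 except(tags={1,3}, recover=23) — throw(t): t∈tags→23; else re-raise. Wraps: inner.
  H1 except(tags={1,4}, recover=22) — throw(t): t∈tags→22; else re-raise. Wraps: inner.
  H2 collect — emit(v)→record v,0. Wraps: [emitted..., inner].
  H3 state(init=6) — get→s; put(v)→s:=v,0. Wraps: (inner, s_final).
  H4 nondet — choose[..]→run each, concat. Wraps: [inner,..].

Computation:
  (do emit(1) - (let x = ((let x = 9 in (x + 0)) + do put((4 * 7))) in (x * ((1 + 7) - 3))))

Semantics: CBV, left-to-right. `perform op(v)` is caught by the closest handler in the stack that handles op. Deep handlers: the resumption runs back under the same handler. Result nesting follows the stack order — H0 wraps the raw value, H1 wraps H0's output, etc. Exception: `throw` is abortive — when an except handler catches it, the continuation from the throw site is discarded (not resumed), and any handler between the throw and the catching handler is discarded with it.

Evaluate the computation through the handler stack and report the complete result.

Answer: [([1, -45], 28)]

Working:
emit(1) @ H2 ⇒ out+=1
put(28) @ H3 ⇒ s:=28
H0 returns -45
H1 returns -45
H2 returns [1, -45]
H3 returns ([1, -45], 28)
H4 returns [([1, -45], 28)]
= [([1, -45], 28)]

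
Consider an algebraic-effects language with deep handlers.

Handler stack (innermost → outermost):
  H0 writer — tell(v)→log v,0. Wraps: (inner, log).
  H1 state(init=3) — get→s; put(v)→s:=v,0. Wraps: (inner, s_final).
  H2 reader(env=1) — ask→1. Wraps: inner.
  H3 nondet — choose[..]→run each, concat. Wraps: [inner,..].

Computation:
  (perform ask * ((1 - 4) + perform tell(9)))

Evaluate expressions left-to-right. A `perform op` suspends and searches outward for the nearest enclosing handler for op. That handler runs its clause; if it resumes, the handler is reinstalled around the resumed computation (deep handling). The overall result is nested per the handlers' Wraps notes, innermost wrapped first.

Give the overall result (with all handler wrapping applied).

Working:
ask @ H2 ⇒ 1
tell(9) @ H0 ⇒ log+=9
H0 returns (-3, (9))
H1 returns ((-3, (9)), 3)
H2 returns ((-3, (9)), 3)
H3 returns [((-3, (9)), 3)]
= [((-3, (9)), 3)]

Answer: [((-3, (9)), 3)]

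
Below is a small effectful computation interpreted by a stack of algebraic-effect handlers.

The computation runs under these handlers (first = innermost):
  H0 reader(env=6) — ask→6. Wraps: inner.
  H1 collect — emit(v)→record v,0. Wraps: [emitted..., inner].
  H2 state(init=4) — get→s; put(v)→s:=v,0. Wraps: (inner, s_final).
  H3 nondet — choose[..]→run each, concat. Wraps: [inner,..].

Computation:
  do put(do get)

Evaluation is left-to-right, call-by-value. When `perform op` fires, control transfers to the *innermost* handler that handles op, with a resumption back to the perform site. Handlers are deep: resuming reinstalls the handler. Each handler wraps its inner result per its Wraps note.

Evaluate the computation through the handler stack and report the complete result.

Answer: [([0], 4)]

Evaluation trace:
get @ H2 ⇒ 4
put(4) @ H2 ⇒ s:=4
H0 returns 0
H1 returns [0]
H2 returns ([0], 4)
H3 returns [([0], 4)]
= [([0], 4)]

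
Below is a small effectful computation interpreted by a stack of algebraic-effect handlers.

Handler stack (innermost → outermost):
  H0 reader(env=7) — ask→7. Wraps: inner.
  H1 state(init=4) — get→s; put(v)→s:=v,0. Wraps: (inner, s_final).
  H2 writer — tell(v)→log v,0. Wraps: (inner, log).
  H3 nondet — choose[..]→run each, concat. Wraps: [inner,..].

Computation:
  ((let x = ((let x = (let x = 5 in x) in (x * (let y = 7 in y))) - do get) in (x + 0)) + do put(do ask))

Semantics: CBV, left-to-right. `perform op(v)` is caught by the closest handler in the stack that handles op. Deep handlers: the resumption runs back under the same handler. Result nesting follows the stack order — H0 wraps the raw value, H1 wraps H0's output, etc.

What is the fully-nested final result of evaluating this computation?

Answer: [((31, 7), ())]

Evaluation trace:
get @ H1 ⇒ 4
ask @ H0 ⇒ 7
put(7) @ H1 ⇒ s:=7
H0 returns 31
H1 returns (31, 7)
H2 returns ((31, 7), ())
H3 returns [((31, 7), ())]
= [((31, 7), ())]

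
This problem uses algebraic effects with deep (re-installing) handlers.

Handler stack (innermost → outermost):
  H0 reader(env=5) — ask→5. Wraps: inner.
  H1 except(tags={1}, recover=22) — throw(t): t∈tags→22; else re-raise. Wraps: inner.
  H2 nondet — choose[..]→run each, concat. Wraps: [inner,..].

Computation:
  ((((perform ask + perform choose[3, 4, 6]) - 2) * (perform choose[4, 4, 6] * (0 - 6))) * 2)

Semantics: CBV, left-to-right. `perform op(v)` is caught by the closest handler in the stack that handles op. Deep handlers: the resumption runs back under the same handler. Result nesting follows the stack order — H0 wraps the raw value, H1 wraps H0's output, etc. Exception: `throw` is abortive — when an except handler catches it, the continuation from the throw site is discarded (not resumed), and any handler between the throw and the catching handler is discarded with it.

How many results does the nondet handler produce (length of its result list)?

Evaluation trace:
ask @ H0 ⇒ 5
choose[3, 4, 6] @ H2
  branch[0] choose=3:
    choose[4, 4, 6] @ H2
      branch[0] choose=4:
        H0 returns -288
        H1 returns -288
        H2 returns [-288]
      branch[1] choose=4:
        H0 returns -288
        H1 returns -288
        H2 returns [-288]
      branch[2] choose=6:
        H0 returns -432
        H1 returns -432
        H2 returns [-432]
  branch[1] choose=4:
    choose[4, 4, 6] @ H2
      branch[0] choose=4:
        H0 returns -336
        H1 returns -336
        H2 returns [-336]
      branch[1] choose=4:
        H0 returns -336
        H1 returns -336
        H2 returns [-336]
      branch[2] choose=6:
        H0 returns -504
        H1 returns -504
        H2 returns [-504]
  branch[2] choose=6:
    choose[4, 4, 6] @ H2
      branch[0] choose=4:
        H0 returns -432
        H1 returns -432
        H2 returns [-432]
      branch[1] choose=4:
        H0 returns -432
        H1 returns -432
        H2 returns [-432]
      branch[2] choose=6:
        H0 returns -648
        H1 returns -648
        H2 returns [-648]
= [-288, -288, -432, -336, -336, -504, -432, -432, -648]

Answer: 9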